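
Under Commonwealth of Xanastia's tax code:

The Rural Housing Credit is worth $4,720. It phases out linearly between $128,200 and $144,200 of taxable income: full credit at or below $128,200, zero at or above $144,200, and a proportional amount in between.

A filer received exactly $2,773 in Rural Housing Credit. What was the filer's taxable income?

$2,773 is 2,773/4,720 of the full $4,720, so 1,947/4,720 of the $16,000 range has been used: income = $128,200 + $16,000 × 1,947/4,720 = $134,800.

$134,800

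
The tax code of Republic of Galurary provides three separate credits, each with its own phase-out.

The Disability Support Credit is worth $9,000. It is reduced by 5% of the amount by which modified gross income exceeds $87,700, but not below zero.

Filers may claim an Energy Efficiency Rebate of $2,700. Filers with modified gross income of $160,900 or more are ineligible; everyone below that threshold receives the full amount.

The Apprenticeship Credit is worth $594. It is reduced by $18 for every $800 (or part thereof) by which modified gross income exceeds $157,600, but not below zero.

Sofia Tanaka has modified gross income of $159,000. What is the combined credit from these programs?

Disability Support Credit: 5% of the $71,300 excess over $87,700 is $3,565; credit = $9,000 − $3,565 = $5,435.
Energy Efficiency Rebate: $159,000 is below the $160,900 cutoff, so the full $2,700 applies.
Apprenticeship Credit: income exceeds $157,600 by $1,400, which is 2 full-or-partial $800 increments; reduction = 2 × $18 = $36, leaving $558.
Total: $5,435 + $2,700 + $558 = $8,693.

$8,693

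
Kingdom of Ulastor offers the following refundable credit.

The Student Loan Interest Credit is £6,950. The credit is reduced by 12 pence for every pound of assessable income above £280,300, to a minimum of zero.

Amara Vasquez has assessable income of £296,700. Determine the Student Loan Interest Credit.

Student Loan Interest Credit: 12% of the £16,400 excess over £280,300 is £1,968; credit = £6,950 − £1,968 = £4,982.

£4,982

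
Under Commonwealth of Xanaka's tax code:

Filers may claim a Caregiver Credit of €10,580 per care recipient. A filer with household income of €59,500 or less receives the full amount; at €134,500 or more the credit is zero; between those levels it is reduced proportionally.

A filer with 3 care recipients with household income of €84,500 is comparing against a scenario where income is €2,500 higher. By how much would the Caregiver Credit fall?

€1,058

At €84,500 — base = 3 × €10,580 = €31,740. €84,500 is €25,000 into a €75,000 phase-out range, leaving 50,000/75,000 of the credit: €31,740 × 50,000/75,000 = €21,160.
At €87,000 — base = 3 × €10,580 = €31,740. €87,000 is €27,500 into a €75,000 phase-out range, leaving 47,500/75,000 of the credit: €31,740 × 47,500/75,000 = €20,102.
Lost: €21,160 − €20,102 = €1,058.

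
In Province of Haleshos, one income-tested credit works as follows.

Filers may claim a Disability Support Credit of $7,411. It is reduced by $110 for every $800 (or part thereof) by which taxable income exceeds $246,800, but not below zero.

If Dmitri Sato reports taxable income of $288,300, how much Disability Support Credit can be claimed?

$1,691

Disability Support Credit: income exceeds $246,800 by $41,500, which is 52 full-or-partial $800 increments; reduction = 52 × $110 = $5,720, leaving $1,691.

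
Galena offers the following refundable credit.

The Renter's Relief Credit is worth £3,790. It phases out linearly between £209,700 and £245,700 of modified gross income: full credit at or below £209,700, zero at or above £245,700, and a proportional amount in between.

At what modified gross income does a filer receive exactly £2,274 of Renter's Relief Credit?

£2,274 is 2,274/3,790 of the full £3,790, so 1,516/3,790 of the £36,000 range has been used: income = £209,700 + £36,000 × 1,516/3,790 = £224,100.

£224,100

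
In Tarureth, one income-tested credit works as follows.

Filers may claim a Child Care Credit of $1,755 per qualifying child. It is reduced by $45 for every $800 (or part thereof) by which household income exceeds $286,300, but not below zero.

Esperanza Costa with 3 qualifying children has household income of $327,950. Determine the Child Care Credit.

$2,880

Child Care Credit: base = 3 × $1,755 = $5,265. income exceeds $286,300 by $41,650, which is 53 full-or-partial $800 increments; reduction = 53 × $45 = $2,385, leaving $2,880.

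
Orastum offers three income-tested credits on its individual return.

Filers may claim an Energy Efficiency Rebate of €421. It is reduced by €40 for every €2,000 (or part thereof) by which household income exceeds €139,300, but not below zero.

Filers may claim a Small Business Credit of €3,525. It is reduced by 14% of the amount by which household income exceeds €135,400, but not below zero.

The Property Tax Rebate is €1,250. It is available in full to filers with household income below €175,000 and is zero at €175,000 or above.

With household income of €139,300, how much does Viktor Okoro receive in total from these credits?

Energy Efficiency Rebate: €139,300 is at or below the €139,300 threshold, so the full €421 applies.
Small Business Credit: 14% of the €3,900 excess over €135,400 is €546; credit = €3,525 − €546 = €2,979.
Property Tax Rebate: €139,300 is below the €175,000 cutoff, so the full €1,250 applies.
Total: €421 + €2,979 + €1,250 = €4,650.

€4,650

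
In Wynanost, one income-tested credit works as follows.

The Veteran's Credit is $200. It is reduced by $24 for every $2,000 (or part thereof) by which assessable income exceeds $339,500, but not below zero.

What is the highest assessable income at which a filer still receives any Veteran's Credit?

After 8 increments the reduction is 8 × $24 = $192, leaving $8; one more increment wipes it out. Increment 8 ends at excess 8 × $2,000 = $16,000, so the highest qualifying income is $339,500 + $16,000 = $355,500.

$355,500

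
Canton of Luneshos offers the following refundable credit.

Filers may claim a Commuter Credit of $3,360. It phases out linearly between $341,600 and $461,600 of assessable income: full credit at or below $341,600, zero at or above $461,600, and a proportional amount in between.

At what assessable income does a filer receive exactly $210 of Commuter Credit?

$210 is 210/3,360 of the full $3,360, so 3,150/3,360 of the $120,000 range has been used: income = $341,600 + $120,000 × 3,150/3,360 = $454,100.

$454,100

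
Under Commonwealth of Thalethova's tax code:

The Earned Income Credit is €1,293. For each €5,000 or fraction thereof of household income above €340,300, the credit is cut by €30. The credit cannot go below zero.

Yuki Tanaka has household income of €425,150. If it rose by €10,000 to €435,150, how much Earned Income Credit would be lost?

€60

At €425,150 — income exceeds €340,300 by €84,850, which is 17 full-or-partial €5,000 increments; reduction = 17 × €30 = €510, leaving €783.
At €435,150 — income exceeds €340,300 by €94,850, which is 19 full-or-partial €5,000 increments; reduction = 19 × €30 = €570, leaving €723.
Lost: €783 − €723 = €60.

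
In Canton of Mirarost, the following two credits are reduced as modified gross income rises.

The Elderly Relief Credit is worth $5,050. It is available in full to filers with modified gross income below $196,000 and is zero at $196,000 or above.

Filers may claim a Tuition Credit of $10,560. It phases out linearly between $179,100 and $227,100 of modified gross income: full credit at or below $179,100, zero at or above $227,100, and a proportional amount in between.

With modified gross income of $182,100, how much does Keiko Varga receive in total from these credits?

$14,950

Elderly Relief Credit: $182,100 is below the $196,000 cutoff, so the full $5,050 applies.
Tuition Credit: $182,100 is $3,000 into a $48,000 phase-out range, leaving 45,000/48,000 of the credit: $10,560 × 45,000/48,000 = $9,900.
Total: $5,050 + $9,900 = $14,950.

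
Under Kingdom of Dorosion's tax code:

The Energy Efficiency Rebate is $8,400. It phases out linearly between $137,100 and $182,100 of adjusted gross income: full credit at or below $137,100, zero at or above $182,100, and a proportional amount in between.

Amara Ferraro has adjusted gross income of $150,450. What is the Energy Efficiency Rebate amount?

$5,908

Energy Efficiency Rebate: $150,450 is $13,350 into a $45,000 phase-out range, leaving 31,650/45,000 of the credit: $8,400 × 31,650/45,000 = $5,908.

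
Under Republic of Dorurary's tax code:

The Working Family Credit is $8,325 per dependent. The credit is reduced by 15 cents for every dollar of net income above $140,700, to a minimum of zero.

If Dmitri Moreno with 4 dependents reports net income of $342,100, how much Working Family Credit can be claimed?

Working Family Credit: base = 4 × $8,325 = $33,300. 15% of the $201,400 excess over $140,700 is $30,210; credit = $33,300 − $30,210 = $3,090.

$3,090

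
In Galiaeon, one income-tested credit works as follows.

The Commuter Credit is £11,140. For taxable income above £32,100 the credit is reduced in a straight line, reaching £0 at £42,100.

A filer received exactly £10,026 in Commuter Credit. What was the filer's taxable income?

£10,026 is 10,026/11,140 of the full £11,140, so 1,114/11,140 of the £10,000 range has been used: income = £32,100 + £10,000 × 1,114/11,140 = £33,100.

£33,100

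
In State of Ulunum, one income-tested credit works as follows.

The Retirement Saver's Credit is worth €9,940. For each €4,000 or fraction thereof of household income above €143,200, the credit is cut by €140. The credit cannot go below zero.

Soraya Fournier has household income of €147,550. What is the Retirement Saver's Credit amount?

€9,660

Retirement Saver's Credit: income exceeds €143,200 by €4,350, which is 2 full-or-partial €4,000 increments; reduction = 2 × €140 = €280, leaving €9,660.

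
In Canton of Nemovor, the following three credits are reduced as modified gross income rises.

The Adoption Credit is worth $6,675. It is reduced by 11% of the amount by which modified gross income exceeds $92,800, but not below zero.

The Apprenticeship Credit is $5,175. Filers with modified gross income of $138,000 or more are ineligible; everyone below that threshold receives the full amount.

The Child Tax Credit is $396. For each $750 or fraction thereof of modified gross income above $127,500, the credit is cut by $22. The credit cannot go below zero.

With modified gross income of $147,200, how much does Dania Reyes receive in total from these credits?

Adoption Credit: 11% of the $54,400 excess over $92,800 is $5,984; credit = $6,675 − $5,984 = $691.
Apprenticeship Credit: $147,200 meets or exceeds the $138,000 cutoff, so the credit is $0.
Child Tax Credit: income exceeds $127,500 by $19,700 → 27 increments × $22 = $594 ≥ base, so the credit is $0.
Total: $691 + $0 + $0 = $691.

$691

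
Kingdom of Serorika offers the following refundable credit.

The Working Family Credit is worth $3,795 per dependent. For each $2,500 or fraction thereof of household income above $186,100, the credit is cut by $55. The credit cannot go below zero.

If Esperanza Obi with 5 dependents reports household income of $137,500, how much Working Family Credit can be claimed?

Working Family Credit: base = 5 × $3,795 = $18,975. $137,500 is at or below the $186,100 threshold, so the full $18,975 applies.

$18,975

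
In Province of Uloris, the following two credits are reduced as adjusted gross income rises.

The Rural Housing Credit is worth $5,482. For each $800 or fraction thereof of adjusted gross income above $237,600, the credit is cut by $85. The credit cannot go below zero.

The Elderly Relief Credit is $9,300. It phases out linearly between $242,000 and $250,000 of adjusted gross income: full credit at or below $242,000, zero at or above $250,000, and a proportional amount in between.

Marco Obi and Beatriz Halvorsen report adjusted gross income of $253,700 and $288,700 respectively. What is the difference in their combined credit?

$3,655

Marco ($253,700): Rural Housing Credit: income exceeds $237,600 by $16,100, which is 21 full-or-partial $800 increments; reduction = 21 × $85 = $1,785, leaving $3,697. Elderly Relief Credit: $253,700 is at or above $250,000, so the credit is $0. total $3,697 + $0 = $3,697
Beatriz ($288,700): Rural Housing Credit: income exceeds $237,600 by $51,100, which is 64 full-or-partial $800 increments; reduction = 64 × $85 = $5,440, leaving $42. Elderly Relief Credit: $288,700 is at or above $250,000, so the credit is $0. total $42 + $0 = $42
Difference: |$3,697 − $42| = $3,655.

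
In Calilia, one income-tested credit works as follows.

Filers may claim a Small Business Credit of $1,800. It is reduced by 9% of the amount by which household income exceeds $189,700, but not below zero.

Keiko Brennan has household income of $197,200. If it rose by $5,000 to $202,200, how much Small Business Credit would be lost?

$450

At $197,200 — 9% of the $7,500 excess over $189,700 is $675; credit = $1,800 − $675 = $1,125.
At $202,200 — 9% of the $12,500 excess over $189,700 is $1,125; credit = $1,800 − $1,125 = $675.
Lost: $1,125 − $675 = $450.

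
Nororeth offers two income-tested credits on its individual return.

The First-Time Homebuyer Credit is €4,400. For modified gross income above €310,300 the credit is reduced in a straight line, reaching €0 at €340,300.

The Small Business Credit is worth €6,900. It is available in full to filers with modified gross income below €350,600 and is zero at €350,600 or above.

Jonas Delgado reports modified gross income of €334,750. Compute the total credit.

First-Time Homebuyer Credit: €334,750 is €24,450 into a €30,000 phase-out range, leaving 5,550/30,000 of the credit: €4,400 × 5,550/30,000 = €814.
Small Business Credit: €334,750 is below the €350,600 cutoff, so the full €6,900 applies.
Total: €814 + €6,900 = €7,714.

€7,714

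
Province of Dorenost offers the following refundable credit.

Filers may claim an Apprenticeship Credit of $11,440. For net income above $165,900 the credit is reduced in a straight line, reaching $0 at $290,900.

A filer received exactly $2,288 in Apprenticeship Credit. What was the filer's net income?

$265,900

$2,288 is 2,288/11,440 of the full $11,440, so 9,152/11,440 of the $125,000 range has been used: income = $165,900 + $125,000 × 9,152/11,440 = $265,900.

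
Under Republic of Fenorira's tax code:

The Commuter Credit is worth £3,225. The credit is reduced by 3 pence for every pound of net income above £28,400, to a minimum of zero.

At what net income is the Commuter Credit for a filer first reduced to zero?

£135,900

The credit falls by 3% of each pound above £28,400, so it reaches zero when the excess is £3,225 / 3% = £107,500: income = £28,400 + £107,500 = £135,900.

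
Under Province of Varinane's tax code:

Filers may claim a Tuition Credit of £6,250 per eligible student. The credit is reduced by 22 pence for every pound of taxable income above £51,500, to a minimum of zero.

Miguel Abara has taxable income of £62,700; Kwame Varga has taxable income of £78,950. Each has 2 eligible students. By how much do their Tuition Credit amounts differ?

£3,575

Miguel (£62,700): Tuition Credit: base = 2 × £6,250 = £12,500. 22% of the £11,200 excess over £51,500 is £2,464; credit = £12,500 − £2,464 = £10,036.
Kwame (£78,950): Tuition Credit: base = 2 × £6,250 = £12,500. 22% of the £27,450 excess over £51,500 is £6,039; credit = £12,500 − £6,039 = £6,461.
Difference: |£10,036 − £6,461| = £3,575.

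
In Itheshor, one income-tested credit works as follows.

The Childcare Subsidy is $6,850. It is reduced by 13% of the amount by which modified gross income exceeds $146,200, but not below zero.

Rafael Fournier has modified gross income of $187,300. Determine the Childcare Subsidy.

$1,507

Childcare Subsidy: 13% of the $41,100 excess over $146,200 is $5,343; credit = $6,850 − $5,343 = $1,507.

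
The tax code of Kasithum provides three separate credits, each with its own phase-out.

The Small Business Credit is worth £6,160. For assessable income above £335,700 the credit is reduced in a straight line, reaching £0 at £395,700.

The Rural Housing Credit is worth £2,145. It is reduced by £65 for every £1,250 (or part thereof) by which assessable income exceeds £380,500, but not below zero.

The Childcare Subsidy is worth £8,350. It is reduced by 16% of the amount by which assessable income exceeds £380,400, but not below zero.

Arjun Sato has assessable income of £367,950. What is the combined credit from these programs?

£13,344

Small Business Credit: £367,950 is £32,250 into a £60,000 phase-out range, leaving 27,750/60,000 of the credit: £6,160 × 27,750/60,000 = £2,849.
Rural Housing Credit: £367,950 is at or below the £380,500 threshold, so the full £2,145 applies.
Childcare Subsidy: £367,950 is at or below the £380,400 threshold, so the full £8,350 applies.
Total: £2,849 + £2,145 + £8,350 = £13,344.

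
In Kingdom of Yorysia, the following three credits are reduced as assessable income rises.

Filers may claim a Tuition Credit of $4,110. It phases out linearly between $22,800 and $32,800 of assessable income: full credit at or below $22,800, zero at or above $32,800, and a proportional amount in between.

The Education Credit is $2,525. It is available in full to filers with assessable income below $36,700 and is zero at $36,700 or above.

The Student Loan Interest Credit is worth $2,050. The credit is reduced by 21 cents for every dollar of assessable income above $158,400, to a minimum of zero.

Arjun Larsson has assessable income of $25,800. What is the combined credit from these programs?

$7,452

Tuition Credit: $25,800 is $3,000 into a $10,000 phase-out range, leaving 7,000/10,000 of the credit: $4,110 × 7,000/10,000 = $2,877.
Education Credit: $25,800 is below the $36,700 cutoff, so the full $2,525 applies.
Student Loan Interest Credit: $25,800 is at or below the $158,400 threshold, so the full $2,050 applies.
Total: $2,877 + $2,525 + $2,050 = $7,452.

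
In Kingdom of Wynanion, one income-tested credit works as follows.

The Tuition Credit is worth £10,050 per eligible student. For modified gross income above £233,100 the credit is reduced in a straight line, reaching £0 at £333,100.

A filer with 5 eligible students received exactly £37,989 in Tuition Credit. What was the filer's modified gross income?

Full credit = 5 × £10,050 = £50,250.
£37,989 is 37,989/50,250 of the full £50,250, so 12,261/50,250 of the £100,000 range has been used: income = £233,100 + £100,000 × 12,261/50,250 = £257,500.

£257,500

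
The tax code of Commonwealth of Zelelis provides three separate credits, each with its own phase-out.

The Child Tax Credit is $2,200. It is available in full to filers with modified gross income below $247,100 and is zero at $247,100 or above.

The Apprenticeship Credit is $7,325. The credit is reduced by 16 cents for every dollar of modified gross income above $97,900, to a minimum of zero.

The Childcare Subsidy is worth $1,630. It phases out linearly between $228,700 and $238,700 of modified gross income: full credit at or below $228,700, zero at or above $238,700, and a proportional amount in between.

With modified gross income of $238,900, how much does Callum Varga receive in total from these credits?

Child Tax Credit: $238,900 is below the $247,100 cutoff, so the full $2,200 applies.
Apprenticeship Credit: 16% of the $141,000 excess over $97,900 is $22,560 ≥ base, so the credit is $0.
Childcare Subsidy: $238,900 is at or above $238,700, so the credit is $0.
Total: $2,200 + $0 + $0 = $2,200.

$2,200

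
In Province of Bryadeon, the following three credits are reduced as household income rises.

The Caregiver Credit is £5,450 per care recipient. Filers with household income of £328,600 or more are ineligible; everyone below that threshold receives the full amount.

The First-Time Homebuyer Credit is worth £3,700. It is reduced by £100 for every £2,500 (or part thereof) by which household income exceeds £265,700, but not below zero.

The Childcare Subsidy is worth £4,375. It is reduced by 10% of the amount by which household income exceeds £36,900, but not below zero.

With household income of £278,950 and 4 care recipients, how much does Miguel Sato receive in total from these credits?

Caregiver Credit: base = 4 × £5,450 = £21,800. £278,950 is below the £328,600 cutoff, so the full £21,800 applies.
First-Time Homebuyer Credit: income exceeds £265,700 by £13,250, which is 6 full-or-partial £2,500 increments; reduction = 6 × £100 = £600, leaving £3,100.
Childcare Subsidy: 10% of the £242,050 excess over £36,900 is £24,205 ≥ base, so the credit is £0.
Total: £21,800 + £3,100 + £0 = £24,900.

£24,900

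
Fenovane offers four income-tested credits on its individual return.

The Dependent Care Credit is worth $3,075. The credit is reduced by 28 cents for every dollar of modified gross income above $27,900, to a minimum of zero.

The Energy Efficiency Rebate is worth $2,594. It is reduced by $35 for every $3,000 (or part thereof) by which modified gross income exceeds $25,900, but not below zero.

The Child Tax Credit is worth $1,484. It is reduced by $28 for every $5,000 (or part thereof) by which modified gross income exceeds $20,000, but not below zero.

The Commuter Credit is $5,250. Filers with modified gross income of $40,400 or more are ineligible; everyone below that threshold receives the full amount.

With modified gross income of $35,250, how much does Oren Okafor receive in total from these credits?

$10,093

Dependent Care Credit: 28% of the $7,350 excess over $27,900 is $2,058; credit = $3,075 − $2,058 = $1,017.
Energy Efficiency Rebate: income exceeds $25,900 by $9,350, which is 4 full-or-partial $3,000 increments; reduction = 4 × $35 = $140, leaving $2,454.
Child Tax Credit: income exceeds $20,000 by $15,250, which is 4 full-or-partial $5,000 increments; reduction = 4 × $28 = $112, leaving $1,372.
Commuter Credit: $35,250 is below the $40,400 cutoff, so the full $5,250 applies.
Total: $1,017 + $2,454 + $1,372 + $5,250 = $10,093.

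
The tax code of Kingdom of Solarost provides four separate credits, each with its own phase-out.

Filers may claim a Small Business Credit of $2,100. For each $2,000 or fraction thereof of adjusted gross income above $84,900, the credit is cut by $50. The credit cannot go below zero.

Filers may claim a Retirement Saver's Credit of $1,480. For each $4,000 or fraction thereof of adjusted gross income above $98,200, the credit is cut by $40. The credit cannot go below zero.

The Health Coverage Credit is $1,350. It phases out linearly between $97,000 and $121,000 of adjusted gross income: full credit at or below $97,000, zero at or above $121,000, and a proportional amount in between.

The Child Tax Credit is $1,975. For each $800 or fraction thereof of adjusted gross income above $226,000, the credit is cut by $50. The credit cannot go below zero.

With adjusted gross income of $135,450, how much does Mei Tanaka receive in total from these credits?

Small Business Credit: income exceeds $84,900 by $50,550, which is 26 full-or-partial $2,000 increments; reduction = 26 × $50 = $1,300, leaving $800.
Retirement Saver's Credit: income exceeds $98,200 by $37,250, which is 10 full-or-partial $4,000 increments; reduction = 10 × $40 = $400, leaving $1,080.
Health Coverage Credit: $135,450 is at or above $121,000, so the credit is $0.
Child Tax Credit: $135,450 is at or below the $226,000 threshold, so the full $1,975 applies.
Total: $800 + $1,080 + $0 + $1,975 = $3,855.

$3,855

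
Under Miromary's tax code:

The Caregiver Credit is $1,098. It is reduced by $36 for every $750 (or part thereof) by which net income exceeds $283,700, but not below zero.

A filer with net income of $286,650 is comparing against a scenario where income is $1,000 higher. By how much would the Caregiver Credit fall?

At $286,650 — income exceeds $283,700 by $2,950, which is 4 full-or-partial $750 increments; reduction = 4 × $36 = $144, leaving $954.
At $287,650 — income exceeds $283,700 by $3,950, which is 6 full-or-partial $750 increments; reduction = 6 × $36 = $216, leaving $882.
Lost: $954 − $882 = $72.

$72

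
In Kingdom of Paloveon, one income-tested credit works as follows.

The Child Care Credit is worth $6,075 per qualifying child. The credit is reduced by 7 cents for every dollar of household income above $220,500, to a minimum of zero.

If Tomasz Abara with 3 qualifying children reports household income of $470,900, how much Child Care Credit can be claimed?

Child Care Credit: base = 3 × $6,075 = $18,225. 7% of the $250,400 excess over $220,500 is $17,528; credit = $18,225 − $17,528 = $697.

$697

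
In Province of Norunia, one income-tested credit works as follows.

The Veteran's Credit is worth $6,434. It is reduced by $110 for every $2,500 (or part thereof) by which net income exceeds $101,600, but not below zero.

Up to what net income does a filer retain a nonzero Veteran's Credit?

$246,600

After 58 increments the reduction is 58 × $110 = $6,380, leaving $54; one more increment wipes it out. Increment 58 ends at excess 58 × $2,500 = $145,000, so the highest qualifying income is $101,600 + $145,000 = $246,600.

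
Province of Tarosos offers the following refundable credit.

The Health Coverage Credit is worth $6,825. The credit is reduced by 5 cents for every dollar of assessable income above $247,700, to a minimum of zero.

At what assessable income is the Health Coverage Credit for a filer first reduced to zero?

$384,200

The credit falls by 5% of each dollar above $247,700, so it reaches zero when the excess is $6,825 / 5% = $136,500: income = $247,700 + $136,500 = $384,200.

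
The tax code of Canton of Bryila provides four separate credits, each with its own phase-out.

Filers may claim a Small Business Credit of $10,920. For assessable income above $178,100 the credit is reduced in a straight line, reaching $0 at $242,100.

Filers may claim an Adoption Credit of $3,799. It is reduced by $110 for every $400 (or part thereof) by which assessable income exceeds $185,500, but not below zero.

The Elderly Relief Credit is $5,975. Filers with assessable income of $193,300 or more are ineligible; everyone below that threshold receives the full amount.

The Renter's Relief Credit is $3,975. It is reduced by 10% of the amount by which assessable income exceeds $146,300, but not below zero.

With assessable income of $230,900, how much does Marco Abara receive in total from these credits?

$1,911

Small Business Credit: $230,900 is $52,800 into a $64,000 phase-out range, leaving 11,200/64,000 of the credit: $10,920 × 11,200/64,000 = $1,911.
Adoption Credit: income exceeds $185,500 by $45,400 → 114 increments × $110 = $12,540 ≥ base, so the credit is $0.
Elderly Relief Credit: $230,900 meets or exceeds the $193,300 cutoff, so the credit is $0.
Renter's Relief Credit: 10% of the $84,600 excess over $146,300 is $8,460 ≥ base, so the credit is $0.
Total: $1,911 + $0 + $0 + $0 = $1,911.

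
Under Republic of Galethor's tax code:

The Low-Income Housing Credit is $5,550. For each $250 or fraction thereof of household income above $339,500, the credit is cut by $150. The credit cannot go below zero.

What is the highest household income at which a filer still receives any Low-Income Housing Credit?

After 36 increments the reduction is 36 × $150 = $5,400, leaving $150; one more increment wipes it out. Increment 36 ends at excess 36 × $250 = $9,000, so the highest qualifying income is $339,500 + $9,000 = $348,500.

$348,500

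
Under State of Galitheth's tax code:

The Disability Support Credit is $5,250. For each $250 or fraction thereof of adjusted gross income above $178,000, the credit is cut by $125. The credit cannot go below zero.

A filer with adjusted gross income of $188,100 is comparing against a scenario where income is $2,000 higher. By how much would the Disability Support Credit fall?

At $188,100 — income exceeds $178,000 by $10,100, which is 41 full-or-partial $250 increments; reduction = 41 × $125 = $5,125, leaving $125.
At $190,100 — income exceeds $178,000 by $12,100 → 49 increments × $125 = $6,125 ≥ base, so the credit is $0.
Lost: $125 − $0 = $125.

$125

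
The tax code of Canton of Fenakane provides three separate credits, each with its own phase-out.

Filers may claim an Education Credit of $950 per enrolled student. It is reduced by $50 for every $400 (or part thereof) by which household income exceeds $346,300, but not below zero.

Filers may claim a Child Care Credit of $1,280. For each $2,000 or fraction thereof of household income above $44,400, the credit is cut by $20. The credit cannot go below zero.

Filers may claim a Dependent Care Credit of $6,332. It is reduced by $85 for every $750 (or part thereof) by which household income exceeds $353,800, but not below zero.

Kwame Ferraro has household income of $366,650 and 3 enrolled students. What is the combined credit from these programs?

$5,102

Education Credit: base = 3 × $950 = $2,850. income exceeds $346,300 by $20,350, which is 51 full-or-partial $400 increments; reduction = 51 × $50 = $2,550, leaving $300.
Child Care Credit: income exceeds $44,400 by $322,250 → 162 increments × $20 = $3,240 ≥ base, so the credit is $0.
Dependent Care Credit: income exceeds $353,800 by $12,850, which is 18 full-or-partial $750 increments; reduction = 18 × $85 = $1,530, leaving $4,802.
Total: $300 + $0 + $4,802 = $5,102.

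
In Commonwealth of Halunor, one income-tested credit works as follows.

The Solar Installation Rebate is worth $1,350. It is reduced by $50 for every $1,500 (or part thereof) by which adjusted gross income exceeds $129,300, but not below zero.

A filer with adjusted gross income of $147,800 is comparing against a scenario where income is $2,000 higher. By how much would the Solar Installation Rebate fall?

$50

At $147,800 — income exceeds $129,300 by $18,500, which is 13 full-or-partial $1,500 increments; reduction = 13 × $50 = $650, leaving $700.
At $149,800 — income exceeds $129,300 by $20,500, which is 14 full-or-partial $1,500 increments; reduction = 14 × $50 = $700, leaving $650.
Lost: $700 − $650 = $50.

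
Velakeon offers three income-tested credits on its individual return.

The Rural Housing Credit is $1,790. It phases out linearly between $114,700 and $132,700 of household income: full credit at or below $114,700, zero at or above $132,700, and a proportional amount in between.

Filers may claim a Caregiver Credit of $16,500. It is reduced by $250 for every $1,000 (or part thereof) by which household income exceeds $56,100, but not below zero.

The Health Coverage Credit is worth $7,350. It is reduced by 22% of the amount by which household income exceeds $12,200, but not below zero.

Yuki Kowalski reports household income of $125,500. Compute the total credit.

$716

Rural Housing Credit: $125,500 is $10,800 into a $18,000 phase-out range, leaving 7,200/18,000 of the credit: $1,790 × 7,200/18,000 = $716.
Caregiver Credit: income exceeds $56,100 by $69,400 → 70 increments × $250 = $17,500 ≥ base, so the credit is $0.
Health Coverage Credit: 22% of the $113,300 excess over $12,200 is $24,926 ≥ base, so the credit is $0.
Total: $716 + $0 + $0 = $716.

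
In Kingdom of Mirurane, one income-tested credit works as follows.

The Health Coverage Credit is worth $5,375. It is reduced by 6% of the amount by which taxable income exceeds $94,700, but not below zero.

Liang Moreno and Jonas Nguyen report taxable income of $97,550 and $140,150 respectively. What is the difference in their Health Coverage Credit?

$2,556

Liang ($97,550): Health Coverage Credit: 6% of the $2,850 excess over $94,700 is $171; credit = $5,375 − $171 = $5,204.
Jonas ($140,150): Health Coverage Credit: 6% of the $45,450 excess over $94,700 is $2,727; credit = $5,375 − $2,727 = $2,648.
Difference: |$5,204 − $2,648| = $2,556.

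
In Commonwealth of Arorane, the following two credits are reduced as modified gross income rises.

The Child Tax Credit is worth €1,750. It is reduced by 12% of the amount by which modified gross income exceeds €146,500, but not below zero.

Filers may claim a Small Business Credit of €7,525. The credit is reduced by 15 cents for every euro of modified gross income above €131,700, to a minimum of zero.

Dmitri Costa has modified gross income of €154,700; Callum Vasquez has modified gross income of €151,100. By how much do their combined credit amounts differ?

Dmitri (€154,700): Child Tax Credit: 12% of the €8,200 excess over €146,500 is €984; credit = €1,750 − €984 = €766. Small Business Credit: 15% of the €23,000 excess over €131,700 is €3,450; credit = €7,525 − €3,450 = €4,075. total €766 + €4,075 = €4,841
Callum (€151,100): Child Tax Credit: 12% of the €4,600 excess over €146,500 is €552; credit = €1,750 − €552 = €1,198. Small Business Credit: 15% of the €19,400 excess over €131,700 is €2,910; credit = €7,525 − €2,910 = €4,615. total €1,198 + €4,615 = €5,813
Difference: |€4,841 − €5,813| = €972.

€972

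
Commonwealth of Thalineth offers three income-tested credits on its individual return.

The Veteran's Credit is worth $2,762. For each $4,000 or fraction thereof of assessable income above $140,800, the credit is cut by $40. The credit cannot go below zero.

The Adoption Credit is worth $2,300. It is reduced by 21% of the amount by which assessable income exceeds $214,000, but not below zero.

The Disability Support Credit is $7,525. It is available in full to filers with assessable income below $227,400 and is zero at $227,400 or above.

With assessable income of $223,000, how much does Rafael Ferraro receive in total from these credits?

$9,857

Veteran's Credit: income exceeds $140,800 by $82,200, which is 21 full-or-partial $4,000 increments; reduction = 21 × $40 = $840, leaving $1,922.
Adoption Credit: 21% of the $9,000 excess over $214,000 is $1,890; credit = $2,300 − $1,890 = $410.
Disability Support Credit: $223,000 is below the $227,400 cutoff, so the full $7,525 applies.
Total: $1,922 + $410 + $7,525 = $9,857.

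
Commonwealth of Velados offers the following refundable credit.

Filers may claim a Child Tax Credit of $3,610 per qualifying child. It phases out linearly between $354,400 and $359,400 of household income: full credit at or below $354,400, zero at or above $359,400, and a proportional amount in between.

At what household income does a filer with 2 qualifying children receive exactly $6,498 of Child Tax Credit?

Full credit = 2 × $3,610 = $7,220.
$6,498 is 6,498/7,220 of the full $7,220, so 722/7,220 of the $5,000 range has been used: income = $354,400 + $5,000 × 722/7,220 = $354,900.

$354,900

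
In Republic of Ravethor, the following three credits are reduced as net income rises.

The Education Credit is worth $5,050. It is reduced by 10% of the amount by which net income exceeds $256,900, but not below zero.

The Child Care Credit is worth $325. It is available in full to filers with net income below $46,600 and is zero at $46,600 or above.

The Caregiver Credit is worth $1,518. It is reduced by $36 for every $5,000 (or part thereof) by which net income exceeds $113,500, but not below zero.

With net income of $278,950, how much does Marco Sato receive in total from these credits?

$3,139

Education Credit: 10% of the $22,050 excess over $256,900 is $2,205; credit = $5,050 − $2,205 = $2,845.
Child Care Credit: $278,950 meets or exceeds the $46,600 cutoff, so the credit is $0.
Caregiver Credit: income exceeds $113,500 by $165,450, which is 34 full-or-partial $5,000 increments; reduction = 34 × $36 = $1,224, leaving $294.
Total: $2,845 + $0 + $294 = $3,139.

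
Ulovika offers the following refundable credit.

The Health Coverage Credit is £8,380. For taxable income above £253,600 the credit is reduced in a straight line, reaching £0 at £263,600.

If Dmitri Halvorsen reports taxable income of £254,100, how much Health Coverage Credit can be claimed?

Health Coverage Credit: £254,100 is £500 into a £10,000 phase-out range, leaving 9,500/10,000 of the credit: £8,380 × 9,500/10,000 = £7,961.

£7,961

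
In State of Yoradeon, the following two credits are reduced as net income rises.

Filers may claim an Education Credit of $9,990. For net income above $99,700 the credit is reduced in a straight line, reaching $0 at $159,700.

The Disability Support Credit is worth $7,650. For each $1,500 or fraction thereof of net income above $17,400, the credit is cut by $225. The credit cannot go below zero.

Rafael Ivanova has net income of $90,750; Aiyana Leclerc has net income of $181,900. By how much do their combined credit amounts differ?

Rafael ($90,750): Education Credit: $90,750 is at or below the $99,700 threshold, so the full $9,990 applies. Disability Support Credit: income exceeds $17,400 by $73,350 → 49 increments × $225 = $11,025 ≥ base, so the credit is $0. total $9,990 + $0 = $9,990
Aiyana ($181,900): Education Credit: $181,900 is at or above $159,700, so the credit is $0. Disability Support Credit: income exceeds $17,400 by $164,500 → 110 increments × $225 = $24,750 ≥ base, so the credit is $0. total $0 + $0 = $0
Difference: |$9,990 − $0| = $9,990.

$9,990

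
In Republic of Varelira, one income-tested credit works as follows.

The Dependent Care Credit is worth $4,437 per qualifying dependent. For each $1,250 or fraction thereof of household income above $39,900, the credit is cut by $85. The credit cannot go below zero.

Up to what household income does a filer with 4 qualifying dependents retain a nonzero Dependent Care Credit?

$299,900

Full credit = 4 × $4,437 = $17,748.
After 208 increments the reduction is 208 × $85 = $17,680, leaving $68; one more increment wipes it out. Increment 208 ends at excess 208 × $1,250 = $260,000, so the highest qualifying income is $39,900 + $260,000 = $299,900.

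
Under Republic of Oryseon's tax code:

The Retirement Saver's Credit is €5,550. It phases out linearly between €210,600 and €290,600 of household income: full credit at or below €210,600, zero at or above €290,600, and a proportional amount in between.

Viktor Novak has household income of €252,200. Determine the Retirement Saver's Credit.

€2,664

Retirement Saver's Credit: €252,200 is €41,600 into a €80,000 phase-out range, leaving 38,400/80,000 of the credit: €5,550 × 38,400/80,000 = €2,664.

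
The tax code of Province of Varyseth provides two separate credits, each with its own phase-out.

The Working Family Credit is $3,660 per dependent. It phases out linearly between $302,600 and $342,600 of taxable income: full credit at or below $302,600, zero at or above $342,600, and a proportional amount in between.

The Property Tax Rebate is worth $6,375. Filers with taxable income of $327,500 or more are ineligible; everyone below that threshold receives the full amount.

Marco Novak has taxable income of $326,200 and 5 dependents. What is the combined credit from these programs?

Working Family Credit: base = 5 × $3,660 = $18,300. $326,200 is $23,600 into a $40,000 phase-out range, leaving 16,400/40,000 of the credit: $18,300 × 16,400/40,000 = $7,503.
Property Tax Rebate: $326,200 is below the $327,500 cutoff, so the full $6,375 applies.
Total: $7,503 + $6,375 = $13,878.

$13,878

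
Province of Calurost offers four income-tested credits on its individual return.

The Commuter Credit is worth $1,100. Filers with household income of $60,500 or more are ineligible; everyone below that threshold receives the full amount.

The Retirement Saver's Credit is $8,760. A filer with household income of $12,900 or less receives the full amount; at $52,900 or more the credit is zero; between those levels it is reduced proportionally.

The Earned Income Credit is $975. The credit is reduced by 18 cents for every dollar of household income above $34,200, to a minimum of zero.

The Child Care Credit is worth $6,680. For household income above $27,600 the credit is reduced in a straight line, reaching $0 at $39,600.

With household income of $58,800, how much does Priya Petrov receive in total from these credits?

$1,100

Commuter Credit: $58,800 is below the $60,500 cutoff, so the full $1,100 applies.
Retirement Saver's Credit: $58,800 is at or above $52,900, so the credit is $0.
Earned Income Credit: 18% of the $24,600 excess over $34,200 is $4,428 ≥ base, so the credit is $0.
Child Care Credit: $58,800 is at or above $39,600, so the credit is $0.
Total: $1,100 + $0 + $0 + $0 = $1,100.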